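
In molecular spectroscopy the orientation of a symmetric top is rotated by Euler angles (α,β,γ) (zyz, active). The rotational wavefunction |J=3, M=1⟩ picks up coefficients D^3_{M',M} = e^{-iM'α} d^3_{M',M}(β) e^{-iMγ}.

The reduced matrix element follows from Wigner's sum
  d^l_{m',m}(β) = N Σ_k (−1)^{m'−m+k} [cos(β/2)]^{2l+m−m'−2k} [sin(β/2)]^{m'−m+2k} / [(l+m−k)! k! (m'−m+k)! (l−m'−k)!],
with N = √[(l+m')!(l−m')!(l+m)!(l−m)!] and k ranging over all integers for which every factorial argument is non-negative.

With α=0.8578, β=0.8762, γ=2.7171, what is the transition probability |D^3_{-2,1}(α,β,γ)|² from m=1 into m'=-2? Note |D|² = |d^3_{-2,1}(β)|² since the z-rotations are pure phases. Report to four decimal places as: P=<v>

P=0.1019

Split into d^3_{-2,1}(β=0.8762) × two z-phases.
With c≡cos(β/2)=0.905559 and s≡sin(β/2)=0.424220, N=[1·120·24·2]^{1/2}=75.894664
k∈{3,4} keeps every argument non-negative
  k=3: (−1)^0·75.8947/(12)·0.9056^3·0.4242^3 = +0.358553
  k=4: (−1)^1·75.8947/(24)·0.9056^1·0.4242^5 = -0.039343
d^3_{-2,1}(0.8762) = +0.358553 -0.039343 = +0.319209
|D^3_{-2,1}|² = |d^3_{-2,1}(β)|² = (+0.319209)² = 0.101895 (the z-rotation phases have unit modulus)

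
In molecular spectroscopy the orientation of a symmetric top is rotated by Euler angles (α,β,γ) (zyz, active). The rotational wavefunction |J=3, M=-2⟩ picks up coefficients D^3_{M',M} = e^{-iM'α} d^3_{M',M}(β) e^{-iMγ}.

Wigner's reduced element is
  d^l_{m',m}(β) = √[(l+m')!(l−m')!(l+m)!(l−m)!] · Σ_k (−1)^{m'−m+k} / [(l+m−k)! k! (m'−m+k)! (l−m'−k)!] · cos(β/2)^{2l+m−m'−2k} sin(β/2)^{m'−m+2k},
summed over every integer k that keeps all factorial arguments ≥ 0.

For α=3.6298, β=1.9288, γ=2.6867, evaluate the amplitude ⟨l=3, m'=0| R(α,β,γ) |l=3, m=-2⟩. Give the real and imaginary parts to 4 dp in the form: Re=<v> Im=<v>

First d^3_{0,-2}(β=1.9288), then the phase factors e^{-i(0)α} and e^{-i(-2)γ}:
With c≡cos(β/2)=0.569910 and s≡sin(β/2)=0.821707, N=[6·6·1·120]^{1/2}=65.726707
Admissible k: 0..1 (factorial args all ≥0)
  k=0: (−1)^2·65.7267/(12)·0.5699^4·0.8217^2 = +0.390139
  k=1: (−1)^3·65.7267/(12)·0.5699^2·0.8217^4 = -0.811038
d^3_{0,-2}(1.9288) = +0.390139 -0.811038 = -0.420899
Phases: e^{-i·(0)·3.6298}=+1.000000+0.000000i, e^{-i·(-2)·2.6867}=+0.613915-0.789372i ⇒ D=-0.258396+0.332246i

Re=-0.2584 Im=0.3322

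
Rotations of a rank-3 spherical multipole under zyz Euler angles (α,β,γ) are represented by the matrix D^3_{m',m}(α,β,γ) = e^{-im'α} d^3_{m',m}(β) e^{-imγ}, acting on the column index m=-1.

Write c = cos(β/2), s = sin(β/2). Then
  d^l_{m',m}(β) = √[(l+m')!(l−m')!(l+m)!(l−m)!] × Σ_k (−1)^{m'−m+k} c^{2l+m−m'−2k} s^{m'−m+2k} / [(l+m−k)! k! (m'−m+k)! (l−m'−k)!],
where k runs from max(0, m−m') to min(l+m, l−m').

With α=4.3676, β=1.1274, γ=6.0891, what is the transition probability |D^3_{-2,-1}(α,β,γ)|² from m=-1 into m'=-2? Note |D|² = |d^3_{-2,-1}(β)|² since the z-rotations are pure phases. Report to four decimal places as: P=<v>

P=0.0214

First d^3_{-2,-1}(β=1.1274), then the phase factors e^{-i(-2)α} and e^{-i(-1)γ}:
Half-angle: c=0.845284, s=0.534317. N=√(1·120·2·24)=75.894664
The bounds max(0,m−m')=1 and min(l+m,l−m')=2 give 2 terms
  k=1: (−1)^0·75.8947/(24)·0.8453^5·0.5343^1 = +0.729142
  k=2: (−1)^1·75.8947/(12)·0.8453^3·0.5343^3 = -0.582688
d^3_{-2,-1}(1.1274) = +0.729142 -0.582688 = +0.146455
|D^3_{-2,-1}|² = |d^3_{-2,-1}(β)|² = (+0.146455)² = 0.021449 (the z-rotation phases have unit modulus)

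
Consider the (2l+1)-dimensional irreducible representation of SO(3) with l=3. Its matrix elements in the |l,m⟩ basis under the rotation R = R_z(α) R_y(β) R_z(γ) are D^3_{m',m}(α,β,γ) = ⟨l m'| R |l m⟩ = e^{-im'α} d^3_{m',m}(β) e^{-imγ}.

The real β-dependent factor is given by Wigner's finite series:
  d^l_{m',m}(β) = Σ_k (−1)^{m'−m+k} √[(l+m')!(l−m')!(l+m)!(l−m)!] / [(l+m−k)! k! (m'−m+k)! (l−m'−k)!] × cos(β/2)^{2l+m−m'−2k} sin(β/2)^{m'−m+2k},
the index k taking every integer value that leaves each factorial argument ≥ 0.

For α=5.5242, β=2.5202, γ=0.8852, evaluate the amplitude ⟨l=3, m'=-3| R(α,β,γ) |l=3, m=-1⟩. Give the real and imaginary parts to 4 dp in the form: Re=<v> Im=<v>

D^3_{-3,-1}(5.5242,2.5202,0.8852) = e^{-i·-3·5.5242}·d^3_{-3,-1}(2.5202)·e^{-i·-1·0.8852}. Compute d first:
c=cos(2.5202/2)=0.305722, s=sin(2.5202/2)=0.952121; N=√[1·720·2·24]=185.903201
The bounds max(0,m−m')=2 and min(l+m,l−m')=2 give 1 term
  k=2: (−1)^0·185.9032/(48)·0.3057^4·0.9521^2 = +0.030671
d^3_{-3,-1}(2.5202) = +0.030671
Attach z-rotation phases: D = e^{-i(-3)(5.5242)}·(+0.030671)·e^{-i(-1)(0.8852)} = +0.005462-0.030181i

Re=0.0055 Im=-0.0302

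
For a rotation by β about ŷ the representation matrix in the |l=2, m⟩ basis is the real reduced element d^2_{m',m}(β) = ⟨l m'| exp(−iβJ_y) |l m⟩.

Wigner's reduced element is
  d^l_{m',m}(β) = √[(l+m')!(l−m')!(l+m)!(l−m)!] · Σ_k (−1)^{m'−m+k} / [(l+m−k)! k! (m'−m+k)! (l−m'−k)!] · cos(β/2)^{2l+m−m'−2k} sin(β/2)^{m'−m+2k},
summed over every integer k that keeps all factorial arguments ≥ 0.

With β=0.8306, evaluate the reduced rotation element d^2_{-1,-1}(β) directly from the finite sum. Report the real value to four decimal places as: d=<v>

d=0.2921

d^2_{-1,-1}(β=0.8306) via Wigner's sum:
c=cos(0.8306/2)=0.914995, s=sin(0.8306/2)=0.403464; N=√[1·6·1·6]=6.000000
Admissible k: 0..1 (factorial args all ≥0)
  k=0: (−1)^0·6.0000/(6)·0.9150^4·0.4035^0 = +0.700931
  k=1: (−1)^1·6.0000/(2)·0.9150^2·0.4035^2 = -0.408855
d^2_{-1,-1}(0.8306) = +0.700931 -0.408855 = +0.292076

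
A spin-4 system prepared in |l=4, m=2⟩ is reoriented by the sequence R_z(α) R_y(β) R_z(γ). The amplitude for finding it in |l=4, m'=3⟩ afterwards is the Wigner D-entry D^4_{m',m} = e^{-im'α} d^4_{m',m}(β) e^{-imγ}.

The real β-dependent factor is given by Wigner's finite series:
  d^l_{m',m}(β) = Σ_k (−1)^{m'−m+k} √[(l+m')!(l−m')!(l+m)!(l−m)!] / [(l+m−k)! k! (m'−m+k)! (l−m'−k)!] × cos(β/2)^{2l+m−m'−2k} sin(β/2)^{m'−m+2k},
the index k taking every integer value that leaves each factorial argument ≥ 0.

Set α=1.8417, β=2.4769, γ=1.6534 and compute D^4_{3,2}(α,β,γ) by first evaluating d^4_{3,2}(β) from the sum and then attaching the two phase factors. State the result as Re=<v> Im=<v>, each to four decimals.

Re=-0.0279 Im=-0.0188

First d^4_{3,2}(β=2.4769), then the phase factors e^{-i(3)α} and e^{-i(2)γ}:
With c≡cos(β/2)=0.326262 and s≡sin(β/2)=0.945279, N=[5040·1·720·2]^{1/2}=2693.993318
The bounds max(0,m−m')=0 and min(l+m,l−m')=1 give 2 terms
  k=0: (−1)^1·2693.9933/(720)·0.3263^7·0.9453^1 = -0.001392
  k=1: (−1)^2·2693.9933/(240)·0.3263^5·0.9453^3 = +0.035051
d^4_{3,2}(2.4769) = -0.001392 +0.035051 = +0.033659
D = (+0.726154+0.687532i)·(+0.033659)·(-0.986384+0.164457i) = -0.027915-0.018807i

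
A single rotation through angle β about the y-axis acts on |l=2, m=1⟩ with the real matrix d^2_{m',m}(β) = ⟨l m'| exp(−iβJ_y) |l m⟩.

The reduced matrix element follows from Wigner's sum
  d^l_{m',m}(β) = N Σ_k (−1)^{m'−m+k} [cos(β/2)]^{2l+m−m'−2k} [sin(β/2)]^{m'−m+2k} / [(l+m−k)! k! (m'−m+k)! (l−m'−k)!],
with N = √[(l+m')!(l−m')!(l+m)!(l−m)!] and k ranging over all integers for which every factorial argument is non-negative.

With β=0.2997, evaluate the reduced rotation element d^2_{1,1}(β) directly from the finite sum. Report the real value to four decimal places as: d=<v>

d=0.8905

d^2_{1,1}(β=0.2997) via Wigner's sum:
Half-angle: c=0.988793, s=0.149290. N=√(6·1·6·1)=6.000000
Admissible k: 0..1 (factorial args all ≥0)
  k=0: (−1)^0·6.0000/(6)·0.9888^4·0.1493^0 = +0.955922
  k=1: (−1)^1·6.0000/(2)·0.9888^2·0.1493^2 = -0.065372
d^2_{1,1}(0.2997) = +0.955922 -0.065372 = +0.890550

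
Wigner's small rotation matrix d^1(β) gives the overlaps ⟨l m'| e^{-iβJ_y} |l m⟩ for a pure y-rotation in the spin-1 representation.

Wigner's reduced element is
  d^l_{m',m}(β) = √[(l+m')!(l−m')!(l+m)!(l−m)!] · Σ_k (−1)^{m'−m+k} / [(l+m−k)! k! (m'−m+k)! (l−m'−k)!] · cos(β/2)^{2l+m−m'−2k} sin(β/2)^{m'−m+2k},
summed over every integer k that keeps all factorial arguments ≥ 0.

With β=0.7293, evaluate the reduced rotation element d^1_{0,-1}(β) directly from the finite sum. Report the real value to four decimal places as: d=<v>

d^1_{0,-1}(β=0.7293) via Wigner's sum:
With c≡cos(β/2)=0.934249 and s≡sin(β/2)=0.356622, N=[1·1·1·2]^{1/2}=1.414214
k: max(0,(-1)−(0))=0 … min(1+(-1),1−(0))=0
  k=0: (−1)^1·1.4142/(1)·0.9342^1·0.3566^1 = -0.471179
d^1_{0,-1}(0.7293) = -0.471179

d=-0.4712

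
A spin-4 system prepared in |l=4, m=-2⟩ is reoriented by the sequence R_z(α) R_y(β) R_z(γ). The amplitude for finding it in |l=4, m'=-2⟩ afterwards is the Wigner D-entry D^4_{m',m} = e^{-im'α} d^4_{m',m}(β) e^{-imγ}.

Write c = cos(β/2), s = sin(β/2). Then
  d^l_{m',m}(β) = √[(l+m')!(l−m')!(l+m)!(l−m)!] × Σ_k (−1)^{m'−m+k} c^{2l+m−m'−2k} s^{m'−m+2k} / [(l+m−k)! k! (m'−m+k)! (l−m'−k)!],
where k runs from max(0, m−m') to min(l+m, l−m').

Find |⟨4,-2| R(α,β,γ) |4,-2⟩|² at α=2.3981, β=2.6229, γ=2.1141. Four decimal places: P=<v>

First d^4_{-2,-2}(β=2.6229), then the phase factors e^{-i(-2)α} and e^{-i(-2)γ}:
Half-angle: c=0.256449, s=0.966558. N=√(2·720·2·720)=1440.000000
Admissible k: 0..2 (factorial args all ≥0)
  k=0: (−1)^0·1440.0000/(1440)·0.2564^8·0.9666^0 = +0.000019
  k=1: (−1)^1·1440.0000/(120)·0.2564^6·0.9666^2 = -0.003189
  k=2: (−1)^2·1440.0000/(96)·0.2564^4·0.9666^4 = +0.056625
d^4_{-2,-2}(2.6229) = +0.000019 -0.003189 +0.056625 = +0.053454
|D^4_{-2,-2}|² = |d^4_{-2,-2}(β)|² = (+0.053454)² = 0.002857 (the z-rotation phases have unit modulus)

P=0.0029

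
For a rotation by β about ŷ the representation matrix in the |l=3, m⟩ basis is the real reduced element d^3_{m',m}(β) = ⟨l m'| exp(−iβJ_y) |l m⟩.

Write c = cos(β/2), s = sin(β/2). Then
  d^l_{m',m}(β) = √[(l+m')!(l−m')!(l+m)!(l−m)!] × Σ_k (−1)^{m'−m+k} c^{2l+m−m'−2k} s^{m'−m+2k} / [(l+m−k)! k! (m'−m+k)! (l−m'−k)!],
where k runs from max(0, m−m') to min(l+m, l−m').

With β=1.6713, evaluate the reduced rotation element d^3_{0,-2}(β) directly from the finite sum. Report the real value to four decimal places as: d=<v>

d=-0.1360

d^3_{0,-2}(β=1.6713) via Wigner's sum:
Half-angle: c=0.670696, s=0.741733. N=√(6·6·1·120)=65.726707
Admissible k: 0..1 (factorial args all ≥0)
  k=0: (−1)^2·65.7267/(12)·0.6707^4·0.7417^2 = +0.609758
  k=1: (−1)^3·65.7267/(12)·0.6707^2·0.7417^4 = -0.745764
d^3_{0,-2}(1.6713) = +0.609758 -0.745764 = -0.136006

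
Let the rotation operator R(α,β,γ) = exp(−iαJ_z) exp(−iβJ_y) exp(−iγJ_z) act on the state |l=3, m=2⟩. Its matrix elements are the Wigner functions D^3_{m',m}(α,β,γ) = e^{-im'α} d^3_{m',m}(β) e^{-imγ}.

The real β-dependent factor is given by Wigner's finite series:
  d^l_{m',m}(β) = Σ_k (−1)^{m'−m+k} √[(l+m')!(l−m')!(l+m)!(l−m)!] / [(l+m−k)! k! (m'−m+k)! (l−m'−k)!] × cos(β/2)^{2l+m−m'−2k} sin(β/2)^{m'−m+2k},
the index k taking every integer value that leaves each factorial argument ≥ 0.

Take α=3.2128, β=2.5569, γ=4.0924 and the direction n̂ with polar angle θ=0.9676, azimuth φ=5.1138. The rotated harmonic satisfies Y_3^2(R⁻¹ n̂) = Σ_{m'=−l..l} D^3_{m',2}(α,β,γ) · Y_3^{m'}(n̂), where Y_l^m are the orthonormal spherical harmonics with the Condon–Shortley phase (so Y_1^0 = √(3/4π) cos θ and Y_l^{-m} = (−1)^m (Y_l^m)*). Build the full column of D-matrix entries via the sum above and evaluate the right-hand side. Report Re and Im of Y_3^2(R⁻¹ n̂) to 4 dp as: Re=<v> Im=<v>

Re=-0.0388 Im=-0.3881

Need the full column D^3_{m',2} for m'=−3..3 at α=3.2128, β=2.5569, γ=4.0924.
cos(β/2)=0.288200, sin(β/2)=0.957570
d^3_{-3,2}: single k=5 term ⇒ +0.568359;  D = +0.066457+0.564460i
d^3_{-2,2}: k∈[4..5] ⇒ +0.349172 -0.770946 = -0.421774;  D = +0.078994+0.414310i
d^3_{-1,2}: k∈[3..4] ⇒ +0.132930 -0.733748 = -0.600818;  D = -0.154233-0.580685i
d^3_{0,2}: k∈[2..3] ⇒ +0.034648 -0.382499 = -0.347851;  D = +0.112988+0.328990i
d^3_{1,2}: k∈[1..2] ⇒ +0.006021 -0.132930 = -0.126909;  D = -0.049658-0.116791i
d^3_{2,2}: k∈[0..1] ⇒ +0.000573 -0.031629 = -0.031056;  D = +0.014154+0.027643i
d^3_{3,2}: single k=0 term ⇒ -0.004664;  D = -0.002415-0.003989i
Y_3^{m'}(θ=0.9676,φ=5.1138) and Σ D·Y over m':
  (+0.0665+0.5645i)·(-0.2175-0.0835i)  (+0.0790+0.4143i)·(-0.2731+0.2828i)  (-0.1542-0.5807i)·(+0.0633+0.1492i)  (+0.1130+0.3290i)·(-0.2945+0.0000i)  (-0.0497-0.1168i)·(-0.0633+0.1492i)  (+0.0142+0.0276i)·(-0.2731-0.2828i)  (-0.0024-0.0040i)·(+0.2175-0.0835i)
Y_3^2(R⁻¹ n̂) = -0.038802-0.388062i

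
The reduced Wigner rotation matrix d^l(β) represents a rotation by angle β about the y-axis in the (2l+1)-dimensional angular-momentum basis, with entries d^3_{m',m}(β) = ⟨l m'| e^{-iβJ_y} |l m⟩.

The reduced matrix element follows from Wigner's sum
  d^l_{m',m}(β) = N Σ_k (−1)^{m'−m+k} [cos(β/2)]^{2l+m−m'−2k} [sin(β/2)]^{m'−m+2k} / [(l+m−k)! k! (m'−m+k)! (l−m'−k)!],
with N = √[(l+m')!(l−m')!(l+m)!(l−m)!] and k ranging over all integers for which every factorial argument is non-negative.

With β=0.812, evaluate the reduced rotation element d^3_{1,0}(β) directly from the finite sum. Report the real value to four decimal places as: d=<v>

d^3_{1,0}(β=0.812) via Wigner's sum:
c=cos(0.812/2)=0.918708, s=sin(0.812/2)=0.394938; N=√[24·2·6·6]=41.569219
k: max(0,(0)−(1))=0 … min(3+(0),3−(1))=2
  k=0: (−1)^1·41.5692/(12)·0.9187^5·0.3949^1 = -0.895378
  k=1: (−1)^2·41.5692/(4)·0.9187^3·0.3949^3 = +0.496398
  k=2: (−1)^3·41.5692/(12)·0.9187^1·0.3949^5 = -0.030578
d^3_{1,0}(0.812) = -0.895378 +0.496398 -0.030578 = -0.429558

d=-0.4296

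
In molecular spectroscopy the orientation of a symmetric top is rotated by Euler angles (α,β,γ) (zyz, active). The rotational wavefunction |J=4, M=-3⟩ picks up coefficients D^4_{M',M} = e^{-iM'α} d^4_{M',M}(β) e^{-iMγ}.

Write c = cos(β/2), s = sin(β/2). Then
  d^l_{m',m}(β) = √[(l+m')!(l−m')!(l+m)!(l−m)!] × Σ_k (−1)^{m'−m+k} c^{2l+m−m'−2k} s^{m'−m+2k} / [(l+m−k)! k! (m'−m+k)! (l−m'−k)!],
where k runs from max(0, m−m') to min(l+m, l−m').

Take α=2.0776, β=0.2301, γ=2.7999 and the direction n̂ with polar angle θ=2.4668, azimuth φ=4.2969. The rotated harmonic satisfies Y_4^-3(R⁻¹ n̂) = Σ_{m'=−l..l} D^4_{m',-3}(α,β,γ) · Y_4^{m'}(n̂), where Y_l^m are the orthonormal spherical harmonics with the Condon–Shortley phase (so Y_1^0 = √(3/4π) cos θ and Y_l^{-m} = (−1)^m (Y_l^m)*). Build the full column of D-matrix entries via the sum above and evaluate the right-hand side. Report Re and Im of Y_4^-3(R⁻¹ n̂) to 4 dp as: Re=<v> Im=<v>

Re=0.1370 Im=-0.0829

Need the full column D^4_{m',-3} for m'=−4..4 at α=2.0776, β=0.2301, γ=2.7999.
cos(β/2)=0.993389, sin(β/2)=0.114796
d^4_{-4,-3}: single k=1 term ⇒ +0.309962;  D = -0.166916-0.261181i
d^4_{-3,-3}: k∈[0..1] ⇒ +0.948320 -0.088648 = +0.859672;  D = -0.408623+0.756348i
d^4_{-2,-3}: k∈[0..1] ⇒ -0.410041 +0.016427 = -0.393614;  D = -0.393588+0.004515i
d^4_{-1,-3}: k∈[0..1] ⇒ +0.100518 -0.002237 = +0.098281;  D = -0.048686-0.085374i
d^4_{0,-3}: k∈[0..1] ⇒ -0.017316 +0.000231 = -0.017085;  D = +0.008867-0.014603i
d^4_{1,-3}: k∈[0..1] ⇒ +0.002237 -0.000018 = +0.002219;  D = +0.002218+0.000086i
d^4_{2,-3}: k∈[0..1] ⇒ -0.000219 +0.000001 = -0.000218;  D = +0.000098+0.000195i
d^4_{3,-3}: k∈[0..1] ⇒ +0.000016 -0.000000 = +0.000016;  D = -0.000009+0.000013i
d^4_{4,-3}: single k=0 term ⇒ -0.000001;  D = -0.000001-0.000000i
Y_4^{m'}(θ=2.4668,φ=4.2969) and Σ D·Y over m':
  (-0.1669-0.2612i)·(-0.0061+0.0671i)  (-0.4086+0.7563i)·(-0.2259+0.0759i)  (-0.3936+0.0045i)·(-0.2876-0.3151i)  (-0.0487-0.0854i)·(+0.1181-0.2677i)  (+0.0089-0.0146i)·(-0.2412+0.0000i)  (+0.0022+0.0001i)·(-0.1181-0.2677i)  (+0.0001+0.0002i)·(-0.2876+0.3151i)  (-0.0000+0.0000i)·(+0.2259+0.0759i)  (-0.0000-0.0000i)·(-0.0061-0.0671i)
Y_4^-3(R⁻¹ n̂) = +0.136978-0.082900i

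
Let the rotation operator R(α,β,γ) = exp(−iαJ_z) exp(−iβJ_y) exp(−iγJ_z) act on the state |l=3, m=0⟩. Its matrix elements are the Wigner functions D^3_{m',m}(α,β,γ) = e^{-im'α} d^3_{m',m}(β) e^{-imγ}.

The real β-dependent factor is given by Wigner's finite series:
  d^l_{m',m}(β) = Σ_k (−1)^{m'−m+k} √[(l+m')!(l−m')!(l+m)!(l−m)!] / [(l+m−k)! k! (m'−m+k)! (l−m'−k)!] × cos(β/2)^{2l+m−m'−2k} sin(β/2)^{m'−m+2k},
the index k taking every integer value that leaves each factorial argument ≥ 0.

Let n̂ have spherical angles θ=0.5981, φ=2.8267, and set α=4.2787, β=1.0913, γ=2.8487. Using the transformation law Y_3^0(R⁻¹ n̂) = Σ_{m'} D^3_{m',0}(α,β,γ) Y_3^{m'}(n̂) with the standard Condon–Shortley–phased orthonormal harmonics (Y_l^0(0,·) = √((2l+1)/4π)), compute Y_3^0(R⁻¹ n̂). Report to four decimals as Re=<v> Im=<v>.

Re=-0.3337 Im=0.0000

Need the full column D^3_{m',0} for m'=−3..3 at α=4.2787, β=1.0913, γ=2.8487.
cos(β/2)=0.854790, sin(β/2)=0.518974
d^3_{-3,0}: single k=3 term ⇒ +0.390418;  D = +0.376302+0.104035i
d^3_{-2,0}: k∈[2..3] ⇒ +0.787571 -0.290310 = +0.497261;  D = -0.321643+0.379229i
d^3_{-1,0}: k∈[1..3] ⇒ +0.820415 -0.907249 +0.111475 = +0.024640;  D = -0.010354-0.022359i
d^3_{0,0}: k∈[0..3] ⇒ +0.390083 -1.294111 +0.477027 -0.019538 = -0.446538;  D = -0.446538+0.000000i
d^3_{1,0}: k∈[0..2] ⇒ -0.820415 +0.907249 -0.111475 = -0.024640;  D = +0.010354-0.022359i
d^3_{2,0}: k∈[0..1] ⇒ +0.787571 -0.290310 = +0.497261;  D = -0.321643-0.379229i
d^3_{3,0}: single k=0 term ⇒ -0.390418;  D = -0.376302+0.104035i
Y_3^{m'}(θ=0.5981,φ=2.8267) and Σ D·Y over m':
  (+0.3763+0.1040i)·(-0.0436-0.0604i)  (-0.3216+0.3792i)·(+0.2164+0.1577i)  (-0.0104-0.0224i)·(-0.4178-0.1361i)  (-0.4465+0.0000i)·(+0.1279+0.0000i)  (+0.0104-0.0224i)·(+0.4178-0.1361i)  (-0.3216-0.3792i)·(+0.2164-0.1577i)  (-0.3763+0.1040i)·(+0.0436-0.0604i)
Y_3^0(R⁻¹ n̂) = -0.333665+0.000000i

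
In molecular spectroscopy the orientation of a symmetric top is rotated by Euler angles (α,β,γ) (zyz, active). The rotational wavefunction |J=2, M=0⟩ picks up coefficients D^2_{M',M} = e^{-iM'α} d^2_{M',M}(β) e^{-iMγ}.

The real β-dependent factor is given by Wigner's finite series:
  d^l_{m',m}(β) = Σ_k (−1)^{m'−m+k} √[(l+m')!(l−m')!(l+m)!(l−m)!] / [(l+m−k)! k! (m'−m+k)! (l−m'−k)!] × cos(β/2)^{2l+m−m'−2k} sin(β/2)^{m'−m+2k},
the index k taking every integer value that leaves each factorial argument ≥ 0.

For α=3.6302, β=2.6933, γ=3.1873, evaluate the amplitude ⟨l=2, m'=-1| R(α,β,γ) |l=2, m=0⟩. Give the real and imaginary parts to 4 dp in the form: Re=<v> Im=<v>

First d^2_{-1,0}(β=2.6933), then the phase factors e^{-i(-1)α} and e^{-i(0)γ}:
Half-angle: c=0.222274, s=0.974984. N=√(1·6·2·2)=4.898979
k: max(0,(0)−(-1))=1 … min(2+(0),2−(-1))=2
  k=1: (−1)^0·4.8990/(2)·0.2223^3·0.9750^1 = +0.026226
  k=2: (−1)^1·4.8990/(2)·0.2223^1·0.9750^3 = -0.504612
d^2_{-1,0}(2.6933) = +0.026226 -0.504612 = -0.478385
Attach z-rotation phases: D = e^{-i(-1)(3.6302)}·(-0.478385)·e^{-i(0)(3.1873)} = +0.422408+0.224552i

Re=0.4224 Im=0.2246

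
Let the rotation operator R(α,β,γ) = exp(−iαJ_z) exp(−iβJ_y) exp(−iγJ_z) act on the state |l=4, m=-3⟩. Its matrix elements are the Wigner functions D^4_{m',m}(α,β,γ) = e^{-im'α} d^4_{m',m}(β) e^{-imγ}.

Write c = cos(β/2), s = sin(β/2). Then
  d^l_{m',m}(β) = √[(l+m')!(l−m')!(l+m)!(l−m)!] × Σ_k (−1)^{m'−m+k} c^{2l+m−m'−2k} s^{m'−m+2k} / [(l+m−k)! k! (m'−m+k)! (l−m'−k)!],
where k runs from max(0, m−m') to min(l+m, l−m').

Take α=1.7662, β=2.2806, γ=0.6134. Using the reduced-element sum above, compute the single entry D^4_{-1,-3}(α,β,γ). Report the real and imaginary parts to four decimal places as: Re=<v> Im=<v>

D^4_{-1,-3}(1.7662,2.2806,0.6134) = e^{-i·-1·1.7662}·d^4_{-1,-3}(2.2806)·e^{-i·-3·0.6134}. Compute d first:
Half-angle: c=0.417322, s=0.908759. N=√(6·120·1·5040)=1904.940944
The bounds max(0,m−m')=0 and min(l+m,l−m')=1 give 2 terms
  k=0: (−1)^2·1904.9409/(240)·0.4173^6·0.9088^2 = +0.034625
  k=1: (−1)^3·1904.9409/(144)·0.4173^4·0.9088^4 = -0.273652
d^4_{-1,-3}(2.2806) = +0.034625 -0.273652 = -0.239026
Phases: e^{-i·(-1)·1.7662}=-0.194163+0.980969i, e^{-i·(-3)·0.6134}=-0.266157+0.963930i ⇒ D=+0.213667+0.107144i

Re=0.2137 Im=0.1071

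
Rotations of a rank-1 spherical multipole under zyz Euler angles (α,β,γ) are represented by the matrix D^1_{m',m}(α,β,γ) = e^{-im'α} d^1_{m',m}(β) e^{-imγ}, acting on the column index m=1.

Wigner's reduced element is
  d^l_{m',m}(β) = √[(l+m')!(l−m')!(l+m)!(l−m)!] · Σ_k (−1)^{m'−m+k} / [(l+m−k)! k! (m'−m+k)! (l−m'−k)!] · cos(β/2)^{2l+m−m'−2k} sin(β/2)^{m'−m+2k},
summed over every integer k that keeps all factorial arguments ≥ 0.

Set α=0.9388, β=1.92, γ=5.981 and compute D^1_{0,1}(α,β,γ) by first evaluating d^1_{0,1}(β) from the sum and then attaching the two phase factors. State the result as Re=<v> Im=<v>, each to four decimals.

First d^1_{0,1}(β=1.92), then the phase factors e^{-i(0)α} and e^{-i(1)γ}:
With c≡cos(β/2)=0.573520 and s≡sin(β/2)=0.819192, N=[1·1·2·1]^{1/2}=1.414214
Admissible k: 1..1 (factorial args all ≥0)
  k=1: (−1)^0·1.4142/(1)·0.5735^1·0.8192^1 = +0.664430
d^1_{0,1}(1.92) = +0.664430
Phases: e^{-i·(0)·0.9388}=+1.000000+0.000000i, e^{-i·(1)·5.981}=+0.954688+0.297607i ⇒ D=+0.634323+0.197739i

Re=0.6343 Im=0.1977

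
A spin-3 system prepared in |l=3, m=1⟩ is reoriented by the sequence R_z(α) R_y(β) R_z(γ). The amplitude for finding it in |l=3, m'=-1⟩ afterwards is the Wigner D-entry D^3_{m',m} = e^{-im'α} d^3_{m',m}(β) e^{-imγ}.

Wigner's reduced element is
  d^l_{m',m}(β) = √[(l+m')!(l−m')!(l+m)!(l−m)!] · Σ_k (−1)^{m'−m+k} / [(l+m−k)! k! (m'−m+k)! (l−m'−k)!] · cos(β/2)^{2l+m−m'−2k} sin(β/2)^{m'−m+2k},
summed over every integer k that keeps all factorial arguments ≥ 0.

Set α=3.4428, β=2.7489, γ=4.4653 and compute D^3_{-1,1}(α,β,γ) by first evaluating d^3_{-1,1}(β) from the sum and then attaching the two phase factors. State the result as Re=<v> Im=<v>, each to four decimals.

D^3_{-1,1}(3.4428,2.7489,4.4653) = e^{-i·-1·3.4428}·d^3_{-1,1}(2.7489)·e^{-i·1·4.4653}. Compute d first:
With c≡cos(β/2)=0.195087 and s≡sin(β/2)=0.980786, N=[2·24·24·2]^{1/2}=48.000000
The bounds max(0,m−m')=2 and min(l+m,l−m')=4 give 3 terms
  k=2: (−1)^0·48.0000/(8)·0.1951^4·0.9808^2 = +0.008360
  k=3: (−1)^1·48.0000/(6)·0.1951^2·0.9808^4 = -0.281737
  k=4: (−1)^2·48.0000/(48)·0.1951^0·0.9808^6 = +0.890113
d^3_{-1,1}(2.7489) = +0.008360 -0.281737 +0.890113 = +0.616736
Attach z-rotation phases: D = e^{-i(-1)(3.4428)}·(+0.616736)·e^{-i(1)(4.4653)} = +0.321464-0.526331i

Re=0.3215 Im=-0.5263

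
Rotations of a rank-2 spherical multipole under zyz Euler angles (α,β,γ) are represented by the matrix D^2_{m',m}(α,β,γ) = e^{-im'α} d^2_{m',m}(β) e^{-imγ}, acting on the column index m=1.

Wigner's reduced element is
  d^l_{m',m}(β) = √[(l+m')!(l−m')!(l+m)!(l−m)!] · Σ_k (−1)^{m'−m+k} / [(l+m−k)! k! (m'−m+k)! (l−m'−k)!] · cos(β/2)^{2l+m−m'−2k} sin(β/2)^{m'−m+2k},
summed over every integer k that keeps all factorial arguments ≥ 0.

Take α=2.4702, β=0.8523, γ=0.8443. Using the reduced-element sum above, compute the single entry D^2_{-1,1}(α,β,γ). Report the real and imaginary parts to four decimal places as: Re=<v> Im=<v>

Re=-0.0218 Im=0.3952

D^2_{-1,1}(2.4702,0.8523,0.8443) = e^{-i·-1·2.4702}·d^2_{-1,1}(0.8523)·e^{-i·1·0.8443}. Compute d first:
Half-angle: c=0.910564, s=0.413368. N=√(1·6·6·1)=6.000000
k: max(0,(1)−(-1))=2 … min(2+(1),2−(-1))=3
  k=2: (−1)^0·6.0000/(2)·0.9106^2·0.4134^2 = +0.425027
  k=3: (−1)^1·6.0000/(6)·0.9106^0·0.4134^4 = -0.029198
d^2_{-1,1}(0.8523) = +0.425027 -0.029198 = +0.395829
D = (-0.782956+0.622077i)·(+0.395829)·(+0.664255-0.747506i) = -0.021801+0.395228i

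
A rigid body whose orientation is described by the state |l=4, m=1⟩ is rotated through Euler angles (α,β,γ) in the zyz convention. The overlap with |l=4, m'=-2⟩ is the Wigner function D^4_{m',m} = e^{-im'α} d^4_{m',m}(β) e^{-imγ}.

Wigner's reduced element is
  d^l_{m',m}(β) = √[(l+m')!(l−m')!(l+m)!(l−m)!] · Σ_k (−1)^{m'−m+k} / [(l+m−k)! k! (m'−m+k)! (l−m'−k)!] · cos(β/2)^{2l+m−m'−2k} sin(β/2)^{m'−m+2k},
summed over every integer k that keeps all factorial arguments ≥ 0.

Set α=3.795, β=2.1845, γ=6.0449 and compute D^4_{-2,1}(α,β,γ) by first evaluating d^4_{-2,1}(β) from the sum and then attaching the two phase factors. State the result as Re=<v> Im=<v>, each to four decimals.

Split into d^4_{-2,1}(β=2.1845) × two z-phases.
Half-angle: c=0.460489, s=0.887665. N=√(2·720·120·6)=1018.233765
k: max(0,(1)−(-2))=3 … min(4+(1),4−(-2))=5
  k=3: (−1)^0·1018.2338/(72)·0.4605^5·0.8877^3 = +0.204814
  k=4: (−1)^1·1018.2338/(48)·0.4605^3·0.8877^5 = -1.141592
  k=5: (−1)^2·1018.2338/(240)·0.4605^1·0.8877^7 = +0.848399
d^4_{-2,1}(2.1845) = +0.204814 -1.141592 +0.848399 = -0.088378
Phases: e^{-i·(-2)·3.795}=+0.260926+0.965359i, e^{-i·(1)·6.0449}=+0.971744+0.236037i ⇒ D=-0.002271-0.088349i

Re=-0.0023 Im=-0.0883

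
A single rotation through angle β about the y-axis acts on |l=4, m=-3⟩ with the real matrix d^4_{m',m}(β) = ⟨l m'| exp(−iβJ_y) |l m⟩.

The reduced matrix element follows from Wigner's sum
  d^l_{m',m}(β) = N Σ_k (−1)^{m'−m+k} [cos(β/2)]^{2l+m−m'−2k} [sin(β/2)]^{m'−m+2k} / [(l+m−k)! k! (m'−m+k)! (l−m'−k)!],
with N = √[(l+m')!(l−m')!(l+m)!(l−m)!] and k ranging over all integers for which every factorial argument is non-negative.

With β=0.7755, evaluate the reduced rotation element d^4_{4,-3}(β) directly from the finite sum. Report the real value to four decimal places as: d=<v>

d^4_{4,-3}(β=0.7755) via Wigner's sum:
With c≡cos(β/2)=0.925762 and s≡sin(β/2)=0.378106, N=[40320·1·1·5040]^{1/2}=14255.272709
Admissible k: 0..0 (factorial args all ≥0)
  k=0: (−1)^7·14255.2727/(5040)·0.9258^1·0.3781^7 = -0.002893
d^4_{4,-3}(0.7755) = -0.002893

d=-0.0029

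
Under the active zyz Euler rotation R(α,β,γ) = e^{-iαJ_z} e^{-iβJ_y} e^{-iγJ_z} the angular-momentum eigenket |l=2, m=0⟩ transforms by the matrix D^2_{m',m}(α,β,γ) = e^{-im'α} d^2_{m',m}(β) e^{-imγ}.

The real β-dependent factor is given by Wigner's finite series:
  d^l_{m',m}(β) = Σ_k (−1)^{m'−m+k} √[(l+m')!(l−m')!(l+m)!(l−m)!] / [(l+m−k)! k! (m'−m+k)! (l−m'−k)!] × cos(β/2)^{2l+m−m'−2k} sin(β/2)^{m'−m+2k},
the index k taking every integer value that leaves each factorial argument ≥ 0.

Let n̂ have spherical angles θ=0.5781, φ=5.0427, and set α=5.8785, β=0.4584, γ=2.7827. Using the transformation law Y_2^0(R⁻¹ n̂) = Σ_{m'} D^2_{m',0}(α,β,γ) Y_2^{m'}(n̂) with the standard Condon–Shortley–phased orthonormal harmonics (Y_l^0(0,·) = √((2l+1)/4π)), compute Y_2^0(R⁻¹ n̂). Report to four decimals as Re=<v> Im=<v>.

Re=0.4736 Im=0.0000

Need the full column D^2_{m',0} for m'=−2..2 at α=5.8785, β=0.4584, γ=2.7827.
cos(β/2)=0.973848, sin(β/2)=0.227199
d^2_{-2,0}: single k=2 term ⇒ +0.119914;  D = +0.082735-0.086800i
d^2_{-1,0}: k∈[1..2] ⇒ +0.513991 -0.027976 = +0.486015;  D = +0.446758-0.191358i
d^2_{0,0}: k∈[0..2] ⇒ +0.899426 -0.195819 +0.002665 = +0.706272;  D = +0.706272+0.000000i
d^2_{1,0}: k∈[0..1] ⇒ -0.513991 +0.027976 = -0.486015;  D = -0.446758-0.191358i
d^2_{2,0}: single k=0 term ⇒ +0.119914;  D = +0.082735+0.086800i
Y_2^{m'}(θ=0.5781,φ=5.0427) and Σ D·Y over m':
  (+0.0827-0.0868i)·(-0.0911+0.0708i)  (+0.4468-0.1914i)·(+0.1147+0.3344i)  (+0.7063+0.0000i)·(+0.3483+0.0000i)  (-0.4468-0.1914i)·(-0.1147+0.3344i)  (+0.0827+0.0868i)·(-0.0911-0.0708i)
Y_2^0(R⁻¹ n̂) = +0.473639+0.000000i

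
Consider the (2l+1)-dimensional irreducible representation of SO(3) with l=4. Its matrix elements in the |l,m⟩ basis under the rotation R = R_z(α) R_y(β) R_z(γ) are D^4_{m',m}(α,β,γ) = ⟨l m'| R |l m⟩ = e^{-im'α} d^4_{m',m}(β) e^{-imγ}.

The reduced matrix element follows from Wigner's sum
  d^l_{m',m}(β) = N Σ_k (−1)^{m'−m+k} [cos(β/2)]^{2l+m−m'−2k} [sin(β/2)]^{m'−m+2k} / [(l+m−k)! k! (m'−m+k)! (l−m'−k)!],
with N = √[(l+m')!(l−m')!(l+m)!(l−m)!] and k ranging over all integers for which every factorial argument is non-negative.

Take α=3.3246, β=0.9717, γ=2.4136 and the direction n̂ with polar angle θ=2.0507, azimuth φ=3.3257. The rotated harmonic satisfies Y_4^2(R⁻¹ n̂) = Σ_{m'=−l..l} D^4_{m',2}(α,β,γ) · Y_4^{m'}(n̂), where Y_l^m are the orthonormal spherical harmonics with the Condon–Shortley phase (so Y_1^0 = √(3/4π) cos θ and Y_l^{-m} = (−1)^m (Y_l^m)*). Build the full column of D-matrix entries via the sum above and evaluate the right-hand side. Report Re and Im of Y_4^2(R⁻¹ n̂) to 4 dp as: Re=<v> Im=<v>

Re=0.0164 Im=0.1449

Need the full column D^4_{m',2} for m'=−4..4 at α=3.3246, β=0.9717, γ=2.4136.
cos(β/2)=0.884278, sin(β/2)=0.466960
d^4_{-4,2}: single k=6 term ⇒ +0.042898;  D = -0.024828+0.034983i
d^4_{-3,2}: k∈[5..6] ⇒ +0.172326 -0.016018 = +0.156308;  D = +0.065758-0.141803i
d^4_{-2,2}: k∈[4..6] ⇒ +0.436080 -0.097283 +0.002261 = +0.341058;  D = -0.084777+0.330353i
d^4_{-1,2}: k∈[3..5] ⇒ +0.778573 -0.325666 +0.018163 = +0.471070;  D = +0.032100-0.469975i
d^4_{0,2}: k∈[2..4] ⇒ +0.989042 -0.735471 +0.076909 = +0.330481;  D = +0.037860+0.328305i
d^4_{1,2}: k∈[1..3] ⇒ +0.837605 -1.167860 +0.217111 = -0.113145;  D = +0.033201+0.108164i
d^4_{2,2}: k∈[0..2] ⇒ +0.373863 -1.251051 +0.436080 = -0.441108;  D = -0.204017-0.391092i
d^4_{3,2}: k∈[0..1] ⇒ -0.738698 +0.617973 = -0.120724;  D = +0.074383+0.095087i
d^4_{4,2}: single k=0 term ⇒ +0.551661;  D = +0.413300+0.365395i
Y_4^{m'}(θ=2.0507,φ=3.3257) and Σ D·Y over m':
  (-0.0248+0.0350i)·(+0.2030-0.1840i)  (+0.0658-0.1418i)·(+0.3434-0.2116i)  (-0.0848+0.3304i)·(+0.1209-0.0466i)  (+0.0321-0.4700i)·(-0.2872+0.0535i)  (+0.0379+0.3283i)·(-0.1909+0.0000i)  (+0.0332+0.1082i)·(+0.2872+0.0535i)  (-0.2040-0.3911i)·(+0.1209+0.0466i)  (+0.0744+0.0951i)·(-0.3434-0.2116i)  (+0.4133+0.3654i)·(+0.2030+0.1840i)
Y_4^2(R⁻¹ n̂) = +0.016381+0.144865i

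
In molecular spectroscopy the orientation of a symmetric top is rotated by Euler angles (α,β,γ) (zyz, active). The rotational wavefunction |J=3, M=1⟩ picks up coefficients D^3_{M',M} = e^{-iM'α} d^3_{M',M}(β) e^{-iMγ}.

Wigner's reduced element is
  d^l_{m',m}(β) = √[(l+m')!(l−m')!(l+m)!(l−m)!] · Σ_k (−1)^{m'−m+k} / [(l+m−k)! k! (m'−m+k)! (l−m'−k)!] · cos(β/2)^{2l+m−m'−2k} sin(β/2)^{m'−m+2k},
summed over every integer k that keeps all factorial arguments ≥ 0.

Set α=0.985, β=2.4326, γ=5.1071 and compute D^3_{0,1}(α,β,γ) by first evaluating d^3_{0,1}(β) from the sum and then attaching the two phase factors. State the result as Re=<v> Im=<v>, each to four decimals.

Re=0.2039 Im=0.4894

D^3_{0,1}(0.985,2.4326,5.1071) = e^{-i·0·0.985}·d^3_{0,1}(2.4326)·e^{-i·1·5.1071}. Compute d first:
With c≡cos(β/2)=0.347118 and s≡sin(β/2)=0.937821, N=[6·6·24·2]^{1/2}=41.569219
k∈{1,2,3} keeps every argument non-negative
  k=1: (−1)^0·41.5692/(12)·0.3471^5·0.9378^1 = +0.016372
  k=2: (−1)^1·41.5692/(4)·0.3471^3·0.9378^3 = -0.358512
  k=3: (−1)^2·41.5692/(12)·0.3471^1·0.9378^5 = +0.872306
d^3_{0,1}(2.4326) = +0.016372 -0.358512 +0.872306 = +0.530165
Phases: e^{-i·(0)·0.985}=+1.000000+0.000000i, e^{-i·(1)·5.1071}=+0.384541+0.923108i ⇒ D=+0.203870+0.489400i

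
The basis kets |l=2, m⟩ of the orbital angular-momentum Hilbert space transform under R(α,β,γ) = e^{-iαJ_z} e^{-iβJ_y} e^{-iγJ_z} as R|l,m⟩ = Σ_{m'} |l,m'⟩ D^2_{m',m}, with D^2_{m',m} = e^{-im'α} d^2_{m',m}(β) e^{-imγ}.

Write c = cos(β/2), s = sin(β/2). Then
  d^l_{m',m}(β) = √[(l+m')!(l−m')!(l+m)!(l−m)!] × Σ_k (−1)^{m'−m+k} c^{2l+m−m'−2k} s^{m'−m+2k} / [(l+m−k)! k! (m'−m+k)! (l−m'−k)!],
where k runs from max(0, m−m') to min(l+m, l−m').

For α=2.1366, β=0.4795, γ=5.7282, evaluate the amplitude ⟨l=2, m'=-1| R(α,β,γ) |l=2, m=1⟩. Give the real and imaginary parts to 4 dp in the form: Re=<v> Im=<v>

Re=-0.1409 Im=0.0680

D^2_{-1,1}(2.1366,0.4795,5.7282) = e^{-i·-1·2.1366}·d^2_{-1,1}(0.4795)·e^{-i·1·5.7282}. Compute d first:
c=cos(0.4795/2)=0.971397, s=sin(0.4795/2)=0.237460; N=√[1·6·6·1]=6.000000
The bounds max(0,m−m')=2 and min(l+m,l−m')=3 give 2 terms
  k=2: (−1)^0·6.0000/(2)·0.9714^2·0.2375^2 = +0.159623
  k=3: (−1)^1·6.0000/(6)·0.9714^0·0.2375^4 = -0.003180
d^2_{-1,1}(0.4795) = +0.159623 -0.003180 = +0.156443
Attach z-rotation phases: D = e^{-i(-1)(2.1366)}·(+0.156443)·e^{-i(1)(5.7282)} = -0.140869+0.068049i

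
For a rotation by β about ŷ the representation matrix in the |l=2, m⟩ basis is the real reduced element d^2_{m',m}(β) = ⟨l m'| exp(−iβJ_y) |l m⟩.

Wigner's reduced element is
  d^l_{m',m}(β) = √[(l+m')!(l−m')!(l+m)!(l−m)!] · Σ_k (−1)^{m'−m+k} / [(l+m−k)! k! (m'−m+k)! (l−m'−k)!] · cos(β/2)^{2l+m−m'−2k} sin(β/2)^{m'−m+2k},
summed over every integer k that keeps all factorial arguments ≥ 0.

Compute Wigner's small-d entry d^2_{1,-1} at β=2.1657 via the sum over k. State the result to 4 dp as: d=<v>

d=-0.0943

d^2_{1,-1}(β=2.1657) via Wigner's sum:
Half-angle: c=0.468813, s=0.883298. N=√(6·1·1·6)=6.000000
k: max(0,(-1)−(1))=0 … min(2+(-1),2−(1))=1
  k=0: (−1)^2·6.0000/(2)·0.4688^2·0.8833^2 = +0.514440
  k=1: (−1)^3·6.0000/(6)·0.4688^0·0.8833^4 = -0.608735
d^2_{1,-1}(2.1657) = +0.514440 -0.608735 = -0.094295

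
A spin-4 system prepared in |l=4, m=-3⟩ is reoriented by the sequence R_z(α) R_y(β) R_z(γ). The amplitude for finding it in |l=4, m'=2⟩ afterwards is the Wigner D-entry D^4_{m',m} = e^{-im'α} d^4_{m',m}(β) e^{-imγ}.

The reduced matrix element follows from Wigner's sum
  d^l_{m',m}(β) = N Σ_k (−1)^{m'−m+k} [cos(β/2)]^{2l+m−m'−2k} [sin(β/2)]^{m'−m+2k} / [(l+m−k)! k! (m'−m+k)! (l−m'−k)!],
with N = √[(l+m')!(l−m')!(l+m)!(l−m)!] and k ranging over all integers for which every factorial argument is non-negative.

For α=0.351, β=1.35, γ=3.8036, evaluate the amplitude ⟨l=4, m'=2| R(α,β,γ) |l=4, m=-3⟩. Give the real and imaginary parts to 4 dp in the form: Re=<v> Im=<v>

Re=0.1132 Im=0.3839

D^4_{2,-3}(0.351,1.35,3.8036) = e^{-i·2·0.351}·d^4_{2,-3}(1.35)·e^{-i·-3·3.8036}. Compute d first:
With c≡cos(β/2)=0.780707 and s≡sin(β/2)=0.624897, N=[720·2·1·5040]^{1/2}=2693.993318
The bounds max(0,m−m')=0 and min(l+m,l−m')=1 give 2 terms
  k=0: (−1)^5·2693.9933/(240)·0.7807^3·0.6249^5 = -0.508971
  k=1: (−1)^6·2693.9933/(720)·0.7807^1·0.6249^7 = +0.108696
d^4_{2,-3}(1.35) = -0.508971 +0.108696 = -0.400275
D = (+0.763552-0.645746i)·(-0.400275)·(+0.403396-0.915025i) = +0.113222+0.383928i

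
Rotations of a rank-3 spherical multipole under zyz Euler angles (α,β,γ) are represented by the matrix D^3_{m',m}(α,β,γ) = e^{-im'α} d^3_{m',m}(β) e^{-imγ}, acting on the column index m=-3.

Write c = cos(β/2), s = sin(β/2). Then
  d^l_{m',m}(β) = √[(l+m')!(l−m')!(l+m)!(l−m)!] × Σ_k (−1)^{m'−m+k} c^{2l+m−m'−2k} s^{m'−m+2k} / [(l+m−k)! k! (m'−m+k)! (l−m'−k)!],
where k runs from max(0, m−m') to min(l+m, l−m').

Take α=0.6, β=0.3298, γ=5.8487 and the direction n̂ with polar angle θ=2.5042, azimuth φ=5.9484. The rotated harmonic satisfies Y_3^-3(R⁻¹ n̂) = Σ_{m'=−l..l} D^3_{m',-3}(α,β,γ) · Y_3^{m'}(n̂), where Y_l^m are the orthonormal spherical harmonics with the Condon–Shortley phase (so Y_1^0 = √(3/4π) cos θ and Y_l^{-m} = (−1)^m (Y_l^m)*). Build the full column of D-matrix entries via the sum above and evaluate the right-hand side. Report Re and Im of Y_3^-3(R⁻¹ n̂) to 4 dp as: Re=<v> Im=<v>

Need the full column D^3_{m',-3} for m'=−3..3 at α=0.6, β=0.3298, γ=5.8487.
cos(β/2)=0.986435, sin(β/2)=0.164154
d^3_{-3,-3}: single k=0 term ⇒ +0.921319;  D = +0.810056+0.438907i
d^3_{-2,-3}: single k=0 term ⇒ -0.375550;  D = -0.373542+0.038784i
d^3_{-1,-3}: single k=0 term ⇒ +0.098814;  D = +0.075357-0.063919i
d^3_{0,-3}: single k=0 term ⇒ -0.018988;  D = -0.005016+0.018313i
d^3_{1,-3}: single k=0 term ⇒ +0.002736;  D = -0.000894-0.002586i
d^3_{2,-3}: single k=0 term ⇒ -0.000288;  D = +0.000231+0.000172i
d^3_{3,-3}: single k=0 term ⇒ +0.000020;  D = -0.000020-0.000001i
Y_3^{m'}(θ=2.5042,φ=5.9484) and Σ D·Y over m':
  (+0.8101+0.4389i)·(+0.0472+0.0742i)  (-0.3735+0.0388i)·(-0.2281-0.1805i)  (+0.0754-0.0639i)·(+0.4049+0.1409i)  (-0.0050+0.0183i)·(-0.0688+0.0000i)  (-0.0009-0.0026i)·(-0.4049+0.1409i)  (+0.0002+0.0002i)·(-0.2281+0.1805i)  (-0.0000-0.0000i)·(-0.0472+0.0742i)
Y_3^-3(R⁻¹ n̂) = +0.138359+0.123800i

Re=0.1384 Im=0.1238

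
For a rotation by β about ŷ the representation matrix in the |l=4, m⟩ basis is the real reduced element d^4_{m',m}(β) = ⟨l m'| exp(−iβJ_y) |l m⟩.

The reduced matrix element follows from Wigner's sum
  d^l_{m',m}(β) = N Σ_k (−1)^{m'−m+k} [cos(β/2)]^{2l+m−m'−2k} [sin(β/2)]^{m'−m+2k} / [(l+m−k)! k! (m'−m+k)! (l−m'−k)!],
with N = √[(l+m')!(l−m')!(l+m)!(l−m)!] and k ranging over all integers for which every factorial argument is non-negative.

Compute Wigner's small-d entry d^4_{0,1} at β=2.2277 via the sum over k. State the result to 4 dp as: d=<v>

d=0.1053

d^4_{0,1}(β=2.2277) via Wigner's sum:
c=cos(2.2277/2)=0.441210, s=sin(2.2277/2)=0.897404; N=√[24·24·120·6]=643.987578
k: max(0,(1)−(0))=1 … min(4+(1),4−(0))=4
  k=1: (−1)^0·643.9876/(144)·0.4412^7·0.8974^1 = +0.013062
  k=2: (−1)^1·643.9876/(24)·0.4412^5·0.8974^3 = -0.324232
  k=3: (−1)^2·643.9876/(24)·0.4412^3·0.8974^5 = +1.341349
  k=4: (−1)^3·643.9876/(144)·0.4412^1·0.8974^7 = -0.924860
d^4_{0,1}(2.2277) = +0.013062 -0.324232 +1.341349 -0.924860 = +0.105319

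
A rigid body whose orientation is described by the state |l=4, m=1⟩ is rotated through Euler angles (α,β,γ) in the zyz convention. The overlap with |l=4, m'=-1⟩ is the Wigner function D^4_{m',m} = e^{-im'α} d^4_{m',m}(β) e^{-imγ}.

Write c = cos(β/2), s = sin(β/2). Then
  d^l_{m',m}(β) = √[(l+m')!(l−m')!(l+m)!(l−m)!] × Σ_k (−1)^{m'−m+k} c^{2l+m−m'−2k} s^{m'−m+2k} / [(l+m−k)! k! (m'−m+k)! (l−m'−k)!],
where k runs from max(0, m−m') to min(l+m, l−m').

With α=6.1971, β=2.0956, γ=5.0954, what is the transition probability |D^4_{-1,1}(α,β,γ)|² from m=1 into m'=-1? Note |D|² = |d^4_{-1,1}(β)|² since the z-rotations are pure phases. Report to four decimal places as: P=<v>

D^4_{-1,1}(6.1971,2.0956,5.0954) = e^{-i·-1·6.1971}·d^4_{-1,1}(2.0956)·e^{-i·1·5.0954}. Compute d first:
Half-angle: c=0.499478, s=0.866326. N=√(6·120·120·6)=720.000000
The bounds max(0,m−m')=2 and min(l+m,l−m')=5 give 4 terms
  k=2: (−1)^0·720.0000/(72)·0.4995^6·0.8663^2 = +0.116537
  k=3: (−1)^1·720.0000/(24)·0.4995^4·0.8663^4 = -1.051753
  k=4: (−1)^2·720.0000/(48)·0.4995^2·0.8663^6 = +1.582027
  k=5: (−1)^3·720.0000/(720)·0.4995^0·0.8663^8 = -0.317287
d^4_{-1,1}(2.0956) = +0.116537 -1.051753 +1.582027 -0.317287 = +0.329523
|D^4_{-1,1}|² = |d^4_{-1,1}(β)|² = (+0.329523)² = 0.108586 (the z-rotation phases have unit modulus)

P=0.1086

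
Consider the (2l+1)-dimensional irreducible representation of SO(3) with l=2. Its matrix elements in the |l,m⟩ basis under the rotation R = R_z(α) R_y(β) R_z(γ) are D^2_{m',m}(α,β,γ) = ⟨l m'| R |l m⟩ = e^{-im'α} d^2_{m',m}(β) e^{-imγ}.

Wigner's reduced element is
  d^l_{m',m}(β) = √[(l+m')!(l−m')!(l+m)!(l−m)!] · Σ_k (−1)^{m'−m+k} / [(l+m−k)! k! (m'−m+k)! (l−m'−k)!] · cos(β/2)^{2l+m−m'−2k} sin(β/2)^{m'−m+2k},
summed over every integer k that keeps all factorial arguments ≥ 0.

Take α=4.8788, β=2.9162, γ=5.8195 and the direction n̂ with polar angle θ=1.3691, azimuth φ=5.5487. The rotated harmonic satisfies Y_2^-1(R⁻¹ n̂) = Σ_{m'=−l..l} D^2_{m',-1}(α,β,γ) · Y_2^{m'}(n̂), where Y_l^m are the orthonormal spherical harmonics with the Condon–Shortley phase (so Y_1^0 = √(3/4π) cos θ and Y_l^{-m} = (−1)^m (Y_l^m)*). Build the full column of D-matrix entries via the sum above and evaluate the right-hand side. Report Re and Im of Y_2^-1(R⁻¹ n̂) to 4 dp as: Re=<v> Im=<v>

Need the full column D^2_{m',-1} for m'=−2..2 at α=4.8788, β=2.9162, γ=5.8195.
cos(β/2)=0.112458, sin(β/2)=0.993656
d^2_{-2,-1}: single k=1 term ⇒ +0.002826;  D = -0.002802+0.000369i
d^2_{-1,-1}: k∈[0..1] ⇒ +0.000160 -0.037461 = -0.037301;  D = +0.010926+0.035665i
d^2_{0,-1}: k∈[0..1] ⇒ -0.003462 +0.270255 = +0.266794;  D = +0.238623-0.119323i
d^2_{1,-1}: k∈[0..1] ⇒ +0.037461 -0.974866 = -0.937406;  D = -0.552341-0.757397i
d^2_{2,-1}: single k=0 term ⇒ -0.220663;  D = +0.154289-0.157756i
Y_2^{m'}(θ=1.3691,φ=5.5487) and Σ D·Y over m':
  (-0.0028+0.0004i)·(+0.0377+0.3689i)  (+0.0109+0.0357i)·(+0.1125+0.1016i)  (+0.2386-0.1193i)·(-0.2774+0.0000i)  (-0.5523-0.7574i)·(-0.1125+0.1016i)  (+0.1543-0.1578i)·(+0.0377-0.3689i)
Y_2^-1(R⁻¹ n̂) = +0.017917+0.003455i

Re=0.0179 Im=0.0035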